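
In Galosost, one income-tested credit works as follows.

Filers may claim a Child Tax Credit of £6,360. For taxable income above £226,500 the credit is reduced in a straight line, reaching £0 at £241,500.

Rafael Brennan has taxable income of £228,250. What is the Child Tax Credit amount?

£5,618

Child Tax Credit: £228,250 is £1,750 into a £15,000 phase-out range, leaving 13,250/15,000 of the credit: £6,360 × 13,250/15,000 = £5,618.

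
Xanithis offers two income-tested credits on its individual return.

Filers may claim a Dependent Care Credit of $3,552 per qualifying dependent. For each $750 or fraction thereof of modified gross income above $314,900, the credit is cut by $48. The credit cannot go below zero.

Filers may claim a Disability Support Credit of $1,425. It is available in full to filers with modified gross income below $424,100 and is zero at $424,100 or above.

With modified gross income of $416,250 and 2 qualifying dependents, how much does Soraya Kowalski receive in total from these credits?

Dependent Care Credit: base = 2 × $3,552 = $7,104. income exceeds $314,900 by $101,350, which is 136 full-or-partial $750 increments; reduction = 136 × $48 = $6,528, leaving $576.
Disability Support Credit: $416,250 is below the $424,100 cutoff, so the full $1,425 applies.
Total: $576 + $1,425 = $2,001.

$2,001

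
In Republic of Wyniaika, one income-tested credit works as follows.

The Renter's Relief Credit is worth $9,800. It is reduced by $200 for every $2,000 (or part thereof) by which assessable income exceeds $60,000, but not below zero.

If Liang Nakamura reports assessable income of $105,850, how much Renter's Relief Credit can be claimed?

$5,200

Renter's Relief Credit: income exceeds $60,000 by $45,850, which is 23 full-or-partial $2,000 increments; reduction = 23 × $200 = $4,600, leaving $5,200.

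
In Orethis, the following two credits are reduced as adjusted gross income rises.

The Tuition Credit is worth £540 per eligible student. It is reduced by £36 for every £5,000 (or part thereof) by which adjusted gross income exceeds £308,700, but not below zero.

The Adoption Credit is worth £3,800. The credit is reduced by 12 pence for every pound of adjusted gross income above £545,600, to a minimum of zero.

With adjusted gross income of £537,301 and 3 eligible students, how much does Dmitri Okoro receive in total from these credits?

Tuition Credit: base = 3 × £540 = £1,620. income exceeds £308,700 by £228,601 → 46 increments × £36 = £1,656 ≥ base, so the credit is £0.
Adoption Credit: £537,301 is at or below the £545,600 threshold, so the full £3,800 applies.
Total: £0 + £3,800 = £3,800.

£3,800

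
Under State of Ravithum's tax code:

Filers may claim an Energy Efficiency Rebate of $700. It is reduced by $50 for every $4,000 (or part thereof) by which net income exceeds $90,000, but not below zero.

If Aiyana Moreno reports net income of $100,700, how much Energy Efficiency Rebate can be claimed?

$550

Energy Efficiency Rebate: income exceeds $90,000 by $10,700, which is 3 full-or-partial $4,000 increments; reduction = 3 × $50 = $150, leaving $550.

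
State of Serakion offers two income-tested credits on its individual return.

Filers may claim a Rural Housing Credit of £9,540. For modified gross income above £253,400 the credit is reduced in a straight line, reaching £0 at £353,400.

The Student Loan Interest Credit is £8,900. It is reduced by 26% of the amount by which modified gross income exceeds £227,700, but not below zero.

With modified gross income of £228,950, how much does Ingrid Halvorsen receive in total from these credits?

£18,115

Rural Housing Credit: £228,950 is at or below the £253,400 threshold, so the full £9,540 applies.
Student Loan Interest Credit: 26% of the £1,250 excess over £227,700 is £325; credit = £8,900 − £325 = £8,575.
Total: £9,540 + £8,575 = £18,115.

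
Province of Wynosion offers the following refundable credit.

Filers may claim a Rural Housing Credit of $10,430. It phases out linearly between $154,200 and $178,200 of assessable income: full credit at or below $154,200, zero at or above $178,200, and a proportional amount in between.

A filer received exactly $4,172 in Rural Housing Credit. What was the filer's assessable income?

$4,172 is 4,172/10,430 of the full $10,430, so 6,258/10,430 of the $24,000 range has been used: income = $154,200 + $24,000 × 6,258/10,430 = $168,600.

$168,600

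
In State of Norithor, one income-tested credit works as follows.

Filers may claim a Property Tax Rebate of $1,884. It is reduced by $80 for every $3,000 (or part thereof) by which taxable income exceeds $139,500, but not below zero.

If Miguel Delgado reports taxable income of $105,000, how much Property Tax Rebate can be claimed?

Property Tax Rebate: $105,000 is at or below the $139,500 threshold, so the full $1,884 applies.

$1,884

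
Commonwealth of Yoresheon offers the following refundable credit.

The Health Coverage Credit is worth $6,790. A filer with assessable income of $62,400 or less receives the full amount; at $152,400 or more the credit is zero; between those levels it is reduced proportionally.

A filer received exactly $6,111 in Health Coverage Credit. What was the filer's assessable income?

$71,400

$6,111 is 6,111/6,790 of the full $6,790, so 679/6,790 of the $90,000 range has been used: income = $62,400 + $90,000 × 679/6,790 = $71,400.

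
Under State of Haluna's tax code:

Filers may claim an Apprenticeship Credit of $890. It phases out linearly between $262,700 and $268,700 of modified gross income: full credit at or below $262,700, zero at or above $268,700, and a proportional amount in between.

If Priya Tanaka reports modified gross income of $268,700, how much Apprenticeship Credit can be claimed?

Apprenticeship Credit: $268,700 is at or above $268,700, so the credit is $0.

$0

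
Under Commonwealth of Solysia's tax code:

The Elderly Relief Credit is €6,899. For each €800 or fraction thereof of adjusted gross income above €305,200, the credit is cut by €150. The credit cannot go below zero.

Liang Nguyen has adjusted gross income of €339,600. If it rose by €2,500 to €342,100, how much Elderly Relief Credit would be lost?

€449

At €339,600 — income exceeds €305,200 by €34,400, which is 43 full-or-partial €800 increments; reduction = 43 × €150 = €6,450, leaving €449.
At €342,100 — income exceeds €305,200 by €36,900 → 47 increments × €150 = €7,050 ≥ base, so the credit is €0.
Lost: €449 − €0 = €449.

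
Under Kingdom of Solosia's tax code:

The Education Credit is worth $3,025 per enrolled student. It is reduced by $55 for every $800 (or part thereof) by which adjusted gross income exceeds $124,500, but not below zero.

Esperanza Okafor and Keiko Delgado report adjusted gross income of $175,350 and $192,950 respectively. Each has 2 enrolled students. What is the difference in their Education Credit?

$1,210

Esperanza ($175,350): Education Credit: base = 2 × $3,025 = $6,050. income exceeds $124,500 by $50,850, which is 64 full-or-partial $800 increments; reduction = 64 × $55 = $3,520, leaving $2,530.
Keiko ($192,950): Education Credit: base = 2 × $3,025 = $6,050. income exceeds $124,500 by $68,450, which is 86 full-or-partial $800 increments; reduction = 86 × $55 = $4,730, leaving $1,320.
Difference: |$2,530 − $1,320| = $1,210.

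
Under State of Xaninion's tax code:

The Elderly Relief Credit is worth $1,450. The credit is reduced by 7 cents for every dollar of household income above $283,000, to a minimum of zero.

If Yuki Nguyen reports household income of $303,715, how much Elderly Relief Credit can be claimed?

$0

Elderly Relief Credit: 7% of the $20,715 excess over $283,000 is $1,450.05 ≥ base, so the credit is $0.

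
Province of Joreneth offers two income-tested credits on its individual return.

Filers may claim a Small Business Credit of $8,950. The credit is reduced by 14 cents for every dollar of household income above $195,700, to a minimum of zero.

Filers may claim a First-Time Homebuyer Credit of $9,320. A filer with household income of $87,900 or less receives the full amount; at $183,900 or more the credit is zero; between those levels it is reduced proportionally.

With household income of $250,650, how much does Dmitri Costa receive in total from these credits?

Small Business Credit: 14% of the $54,950 excess over $195,700 is $7,693; credit = $8,950 − $7,693 = $1,257.
First-Time Homebuyer Credit: $250,650 is at or above $183,900, so the credit is $0.
Total: $1,257 + $0 = $1,257.

$1,257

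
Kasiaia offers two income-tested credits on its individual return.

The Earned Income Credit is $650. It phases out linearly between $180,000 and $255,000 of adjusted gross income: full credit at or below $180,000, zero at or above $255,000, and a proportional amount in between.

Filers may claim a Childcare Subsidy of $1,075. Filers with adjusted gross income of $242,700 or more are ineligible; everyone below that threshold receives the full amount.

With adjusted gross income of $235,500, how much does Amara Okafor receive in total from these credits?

Earned Income Credit: $235,500 is $55,500 into a $75,000 phase-out range, leaving 19,500/75,000 of the credit: $650 × 19,500/75,000 = $169.
Childcare Subsidy: $235,500 is below the $242,700 cutoff, so the full $1,075 applies.
Total: $169 + $1,075 = $1,244.

$1,244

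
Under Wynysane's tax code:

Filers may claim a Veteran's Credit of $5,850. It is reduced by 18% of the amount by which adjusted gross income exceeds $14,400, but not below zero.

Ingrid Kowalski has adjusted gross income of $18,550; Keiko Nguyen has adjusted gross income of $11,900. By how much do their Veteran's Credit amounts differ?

Ingrid ($18,550): Veteran's Credit: 18% of the $4,150 excess over $14,400 is $747; credit = $5,850 − $747 = $5,103.
Keiko ($11,900): Veteran's Credit: $11,900 is at or below the $14,400 threshold, so the full $5,850 applies.
Difference: |$5,103 − $5,850| = $747.

$747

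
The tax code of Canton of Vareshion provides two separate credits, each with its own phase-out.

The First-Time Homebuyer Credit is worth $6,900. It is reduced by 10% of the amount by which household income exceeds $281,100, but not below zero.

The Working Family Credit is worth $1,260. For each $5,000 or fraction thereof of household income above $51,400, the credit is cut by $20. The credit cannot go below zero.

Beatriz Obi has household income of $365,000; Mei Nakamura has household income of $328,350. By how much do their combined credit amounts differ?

Beatriz ($365,000): First-Time Homebuyer Credit: 10% of the $83,900 excess over $281,100 is $8,390 ≥ base, so the credit is $0. Working Family Credit: income exceeds $51,400 by $313,600 → 63 increments × $20 = $1,260 ≥ base, so the credit is $0. total $0 + $0 = $0
Mei ($328,350): First-Time Homebuyer Credit: 10% of the $47,250 excess over $281,100 is $4,725; credit = $6,900 − $4,725 = $2,175. Working Family Credit: income exceeds $51,400 by $276,950, which is 56 full-or-partial $5,000 increments; reduction = 56 × $20 = $1,120, leaving $140. total $2,175 + $140 = $2,315
Difference: |$0 − $2,315| = $2,315.

$2,315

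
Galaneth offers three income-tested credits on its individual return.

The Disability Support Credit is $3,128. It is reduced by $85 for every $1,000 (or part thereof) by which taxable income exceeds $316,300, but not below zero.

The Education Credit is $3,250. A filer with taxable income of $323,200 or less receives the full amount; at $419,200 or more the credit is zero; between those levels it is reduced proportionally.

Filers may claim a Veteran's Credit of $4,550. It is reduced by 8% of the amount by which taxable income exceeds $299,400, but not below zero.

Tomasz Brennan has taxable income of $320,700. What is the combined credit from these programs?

Disability Support Credit: income exceeds $316,300 by $4,400, which is 5 full-or-partial $1,000 increments; reduction = 5 × $85 = $425, leaving $2,703.
Education Credit: $320,700 is at or below the $323,200 threshold, so the full $3,250 applies.
Veteran's Credit: 8% of the $21,300 excess over $299,400 is $1,704; credit = $4,550 − $1,704 = $2,846.
Total: $2,703 + $3,250 + $2,846 = $8,799.

$8,799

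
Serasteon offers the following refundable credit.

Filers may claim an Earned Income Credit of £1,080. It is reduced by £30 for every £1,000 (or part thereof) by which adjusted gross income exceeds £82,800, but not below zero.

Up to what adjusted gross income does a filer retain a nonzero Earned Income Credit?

£117,800

After 35 increments the reduction is 35 × £30 = £1,050, leaving £30; one more increment wipes it out. Increment 35 ends at excess 35 × £1,000 = £35,000, so the highest qualifying income is £82,800 + £35,000 = £117,800.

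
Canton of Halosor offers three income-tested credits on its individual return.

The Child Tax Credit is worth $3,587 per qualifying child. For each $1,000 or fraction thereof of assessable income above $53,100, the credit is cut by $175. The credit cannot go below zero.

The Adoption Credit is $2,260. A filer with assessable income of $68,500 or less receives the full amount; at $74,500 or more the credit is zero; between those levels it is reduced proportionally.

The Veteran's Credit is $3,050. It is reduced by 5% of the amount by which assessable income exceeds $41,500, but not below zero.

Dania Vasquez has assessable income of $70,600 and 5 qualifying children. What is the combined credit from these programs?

Child Tax Credit: base = 5 × $3,587 = $17,935. income exceeds $53,100 by $17,500, which is 18 full-or-partial $1,000 increments; reduction = 18 × $175 = $3,150, leaving $14,785.
Adoption Credit: $70,600 is $2,100 into a $6,000 phase-out range, leaving 3,900/6,000 of the credit: $2,260 × 3,900/6,000 = $1,469.
Veteran's Credit: 5% of the $29,100 excess over $41,500 is $1,455; credit = $3,050 − $1,455 = $1,595.
Total: $14,785 + $1,469 + $1,595 = $17,849.

$17,849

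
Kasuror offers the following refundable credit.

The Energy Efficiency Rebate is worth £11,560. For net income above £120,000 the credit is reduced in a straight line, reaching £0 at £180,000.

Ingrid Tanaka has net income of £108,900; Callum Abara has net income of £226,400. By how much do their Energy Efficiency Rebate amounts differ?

Ingrid (£108,900): Energy Efficiency Rebate: £108,900 is at or below the £120,000 threshold, so the full £11,560 applies.
Callum (£226,400): Energy Efficiency Rebate: £226,400 is at or above £180,000, so the credit is £0.
Difference: |£11,560 − £0| = £11,560.

£11,560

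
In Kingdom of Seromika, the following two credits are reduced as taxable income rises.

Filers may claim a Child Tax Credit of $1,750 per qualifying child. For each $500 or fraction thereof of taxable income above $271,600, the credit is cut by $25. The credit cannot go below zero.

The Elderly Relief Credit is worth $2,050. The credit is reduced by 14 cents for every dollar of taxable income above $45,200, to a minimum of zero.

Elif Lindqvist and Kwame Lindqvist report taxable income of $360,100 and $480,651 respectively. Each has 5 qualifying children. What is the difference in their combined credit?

$4,325

Elif ($360,100): Child Tax Credit: base = 5 × $1,750 = $8,750. income exceeds $271,600 by $88,500, which is 177 full-or-partial $500 increments; reduction = 177 × $25 = $4,425, leaving $4,325. Elderly Relief Credit: 14% of the $314,900 excess over $45,200 is $44,086 ≥ base, so the credit is $0. total $4,325 + $0 = $4,325
Kwame ($480,651): Child Tax Credit: base = 5 × $1,750 = $8,750. income exceeds $271,600 by $209,051 → 419 increments × $25 = $10,475 ≥ base, so the credit is $0. Elderly Relief Credit: 14% of the $435,451 excess over $45,200 is $60,963.14 ≥ base, so the credit is $0. total $0 + $0 = $0
Difference: |$4,325 − $0| = $4,325.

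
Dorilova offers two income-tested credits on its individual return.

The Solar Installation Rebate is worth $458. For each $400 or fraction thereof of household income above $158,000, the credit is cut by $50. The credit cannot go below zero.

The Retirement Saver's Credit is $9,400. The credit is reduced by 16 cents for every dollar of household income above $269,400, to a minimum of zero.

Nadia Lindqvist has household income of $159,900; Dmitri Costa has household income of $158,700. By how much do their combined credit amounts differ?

$150

Nadia ($159,900): Solar Installation Rebate: income exceeds $158,000 by $1,900, which is 5 full-or-partial $400 increments; reduction = 5 × $50 = $250, leaving $208. Retirement Saver's Credit: $159,900 is at or below the $269,400 threshold, so the full $9,400 applies. total $208 + $9,400 = $9,608
Dmitri ($158,700): Solar Installation Rebate: income exceeds $158,000 by $700, which is 2 full-or-partial $400 increments; reduction = 2 × $50 = $100, leaving $358. Retirement Saver's Credit: $158,700 is at or below the $269,400 threshold, so the full $9,400 applies. total $358 + $9,400 = $9,758
Difference: |$9,608 − $9,758| = $150.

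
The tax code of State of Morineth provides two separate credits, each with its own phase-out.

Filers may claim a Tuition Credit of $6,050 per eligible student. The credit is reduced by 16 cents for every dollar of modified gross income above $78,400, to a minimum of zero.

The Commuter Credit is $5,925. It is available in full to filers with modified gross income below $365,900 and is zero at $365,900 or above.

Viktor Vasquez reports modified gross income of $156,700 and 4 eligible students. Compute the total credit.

$17,597

Tuition Credit: base = 4 × $6,050 = $24,200. 16% of the $78,300 excess over $78,400 is $12,528; credit = $24,200 − $12,528 = $11,672.
Commuter Credit: $156,700 is below the $365,900 cutoff, so the full $5,925 applies.
Total: $11,672 + $5,925 = $17,597.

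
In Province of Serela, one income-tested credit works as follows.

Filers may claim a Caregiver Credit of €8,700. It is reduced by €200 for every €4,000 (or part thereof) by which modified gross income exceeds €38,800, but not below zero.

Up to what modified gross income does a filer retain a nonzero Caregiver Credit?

After 43 increments the reduction is 43 × €200 = €8,600, leaving €100; one more increment wipes it out. Increment 43 ends at excess 43 × €4,000 = €172,000, so the highest qualifying income is €38,800 + €172,000 = €210,800.

€210,800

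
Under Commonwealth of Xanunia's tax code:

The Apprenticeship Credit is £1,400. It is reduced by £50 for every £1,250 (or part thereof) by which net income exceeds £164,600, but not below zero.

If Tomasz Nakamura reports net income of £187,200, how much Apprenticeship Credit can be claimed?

£450

Apprenticeship Credit: income exceeds £164,600 by £22,600, which is 19 full-or-partial £1,250 increments; reduction = 19 × £50 = £950, leaving £450.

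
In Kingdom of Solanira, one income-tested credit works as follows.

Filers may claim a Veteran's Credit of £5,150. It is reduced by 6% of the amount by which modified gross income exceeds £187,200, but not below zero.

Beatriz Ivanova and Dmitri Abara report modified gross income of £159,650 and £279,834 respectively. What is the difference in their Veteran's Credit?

£5,150

Beatriz (£159,650): Veteran's Credit: £159,650 is at or below the £187,200 threshold, so the full £5,150 applies.
Dmitri (£279,834): Veteran's Credit: 6% of the £92,634 excess over £187,200 is £5,558.04 ≥ base, so the credit is £0.
Difference: |£5,150 − £0| = £5,150.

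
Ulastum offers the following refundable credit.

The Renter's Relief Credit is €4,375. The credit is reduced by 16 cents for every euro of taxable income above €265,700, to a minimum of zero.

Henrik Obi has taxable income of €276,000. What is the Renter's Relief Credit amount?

Renter's Relief Credit: 16% of the €10,300 excess over €265,700 is €1,648; credit = €4,375 − €1,648 = €2,727.

€2,727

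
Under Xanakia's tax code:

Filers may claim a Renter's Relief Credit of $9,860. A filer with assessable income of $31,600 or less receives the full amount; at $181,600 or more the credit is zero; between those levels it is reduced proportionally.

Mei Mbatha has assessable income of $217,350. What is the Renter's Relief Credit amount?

$0

Renter's Relief Credit: $217,350 is at or above $181,600, so the credit is $0.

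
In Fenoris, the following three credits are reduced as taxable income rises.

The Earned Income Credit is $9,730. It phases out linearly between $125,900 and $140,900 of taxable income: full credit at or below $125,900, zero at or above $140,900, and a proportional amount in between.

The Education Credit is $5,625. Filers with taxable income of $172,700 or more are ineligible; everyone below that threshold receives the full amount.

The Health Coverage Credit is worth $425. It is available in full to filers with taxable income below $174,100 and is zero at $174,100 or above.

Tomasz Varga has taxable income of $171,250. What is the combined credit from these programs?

Earned Income Credit: $171,250 is at or above $140,900, so the credit is $0.
Education Credit: $171,250 is below the $172,700 cutoff, so the full $5,625 applies.
Health Coverage Credit: $171,250 is below the $174,100 cutoff, so the full $425 applies.
Total: $0 + $5,625 + $425 = $6,050.

$6,050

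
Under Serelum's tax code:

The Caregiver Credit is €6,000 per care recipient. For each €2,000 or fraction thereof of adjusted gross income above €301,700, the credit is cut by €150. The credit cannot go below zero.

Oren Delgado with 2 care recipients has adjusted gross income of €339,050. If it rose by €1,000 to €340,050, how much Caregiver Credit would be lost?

At €339,050 — base = 2 × €6,000 = €12,000. income exceeds €301,700 by €37,350, which is 19 full-or-partial €2,000 increments; reduction = 19 × €150 = €2,850, leaving €9,150.
At €340,050 — base = 2 × €6,000 = €12,000. income exceeds €301,700 by €38,350, which is 20 full-or-partial €2,000 increments; reduction = 20 × €150 = €3,000, leaving €9,000.
Lost: €9,150 − €9,000 = €150.

€150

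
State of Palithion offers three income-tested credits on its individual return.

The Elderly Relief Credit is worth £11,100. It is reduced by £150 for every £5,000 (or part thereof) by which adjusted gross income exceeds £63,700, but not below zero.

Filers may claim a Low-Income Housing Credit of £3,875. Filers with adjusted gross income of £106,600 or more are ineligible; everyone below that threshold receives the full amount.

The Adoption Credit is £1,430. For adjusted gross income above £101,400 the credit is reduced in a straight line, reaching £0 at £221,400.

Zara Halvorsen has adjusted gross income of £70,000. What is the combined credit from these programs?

Elderly Relief Credit: income exceeds £63,700 by £6,300, which is 2 full-or-partial £5,000 increments; reduction = 2 × £150 = £300, leaving £10,800.
Low-Income Housing Credit: £70,000 is below the £106,600 cutoff, so the full £3,875 applies.
Adoption Credit: £70,000 is at or below the £101,400 threshold, so the full £1,430 applies.
Total: £10,800 + £3,875 + £1,430 = £16,105.

£16,105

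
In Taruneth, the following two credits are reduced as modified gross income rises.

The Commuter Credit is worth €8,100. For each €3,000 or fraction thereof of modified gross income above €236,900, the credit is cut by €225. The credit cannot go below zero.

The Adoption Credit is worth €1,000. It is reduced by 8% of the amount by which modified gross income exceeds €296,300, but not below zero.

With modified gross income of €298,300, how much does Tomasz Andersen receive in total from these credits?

€4,215

Commuter Credit: income exceeds €236,900 by €61,400, which is 21 full-or-partial €3,000 increments; reduction = 21 × €225 = €4,725, leaving €3,375.
Adoption Credit: 8% of the €2,000 excess over €296,300 is €160; credit = €1,000 − €160 = €840.
Total: €3,375 + €840 = €4,215.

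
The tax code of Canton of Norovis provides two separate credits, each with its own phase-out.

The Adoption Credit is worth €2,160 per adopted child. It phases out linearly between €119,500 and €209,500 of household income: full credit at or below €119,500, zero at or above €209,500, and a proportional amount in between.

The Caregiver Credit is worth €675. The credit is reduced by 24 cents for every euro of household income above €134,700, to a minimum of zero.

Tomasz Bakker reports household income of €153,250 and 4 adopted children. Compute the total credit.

Adoption Credit: base = 4 × €2,160 = €8,640. €153,250 is €33,750 into a €90,000 phase-out range, leaving 56,250/90,000 of the credit: €8,640 × 56,250/90,000 = €5,400.
Caregiver Credit: 24% of the €18,550 excess over €134,700 is €4,452 ≥ base, so the credit is €0.
Total: €5,400 + €0 = €5,400.

€5,400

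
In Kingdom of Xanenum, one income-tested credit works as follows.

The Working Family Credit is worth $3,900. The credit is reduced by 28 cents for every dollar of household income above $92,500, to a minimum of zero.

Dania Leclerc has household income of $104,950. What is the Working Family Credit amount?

$414

Working Family Credit: 28% of the $12,450 excess over $92,500 is $3,486; credit = $3,900 − $3,486 = $414.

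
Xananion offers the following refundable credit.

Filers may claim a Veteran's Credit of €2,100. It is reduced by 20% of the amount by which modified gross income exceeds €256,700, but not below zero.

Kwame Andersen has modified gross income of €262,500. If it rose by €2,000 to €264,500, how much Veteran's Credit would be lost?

€400

At €262,500 — 20% of the €5,800 excess over €256,700 is €1,160; credit = €2,100 − €1,160 = €940.
At €264,500 — 20% of the €7,800 excess over €256,700 is €1,560; credit = €2,100 − €1,560 = €540.
Lost: €940 − €540 = €400.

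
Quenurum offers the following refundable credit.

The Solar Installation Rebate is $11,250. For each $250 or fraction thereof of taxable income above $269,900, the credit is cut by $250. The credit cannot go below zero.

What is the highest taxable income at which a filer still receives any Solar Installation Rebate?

$280,900

After 44 increments the reduction is 44 × $250 = $11,000, leaving $250; one more increment wipes it out. Increment 44 ends at excess 44 × $250 = $11,000, so the highest qualifying income is $269,900 + $11,000 = $280,900.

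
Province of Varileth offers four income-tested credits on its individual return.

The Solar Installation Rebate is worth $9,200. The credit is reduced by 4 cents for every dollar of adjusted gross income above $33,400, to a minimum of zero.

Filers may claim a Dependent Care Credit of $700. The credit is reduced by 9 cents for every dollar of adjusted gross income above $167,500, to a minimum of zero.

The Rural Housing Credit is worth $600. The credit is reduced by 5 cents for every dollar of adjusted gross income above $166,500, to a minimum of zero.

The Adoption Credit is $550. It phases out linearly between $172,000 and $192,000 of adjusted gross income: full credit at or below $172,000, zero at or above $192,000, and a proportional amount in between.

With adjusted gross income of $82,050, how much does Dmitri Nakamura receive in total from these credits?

Solar Installation Rebate: 4% of the $48,650 excess over $33,400 is $1,946; credit = $9,200 − $1,946 = $7,254.
Dependent Care Credit: $82,050 is at or below the $167,500 threshold, so the full $700 applies.
Rural Housing Credit: $82,050 is at or below the $166,500 threshold, so the full $600 applies.
Adoption Credit: $82,050 is at or below the $172,000 threshold, so the full $550 applies.
Total: $7,254 + $700 + $600 + $550 = $9,104.

$9,104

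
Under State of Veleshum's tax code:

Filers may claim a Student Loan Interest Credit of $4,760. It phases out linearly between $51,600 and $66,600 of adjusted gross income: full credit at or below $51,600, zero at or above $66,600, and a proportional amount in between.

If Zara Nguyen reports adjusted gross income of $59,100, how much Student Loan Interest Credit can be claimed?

$2,380

Student Loan Interest Credit: $59,100 is $7,500 into a $15,000 phase-out range, leaving 7,500/15,000 of the credit: $4,760 × 7,500/15,000 = $2,380.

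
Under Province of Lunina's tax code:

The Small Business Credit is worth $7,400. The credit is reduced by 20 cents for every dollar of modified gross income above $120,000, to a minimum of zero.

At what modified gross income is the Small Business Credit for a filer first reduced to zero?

$157,000

The credit falls by 20% of each dollar above $120,000, so it reaches zero when the excess is $7,400 / 20% = $37,000: income = $120,000 + $37,000 = $157,000.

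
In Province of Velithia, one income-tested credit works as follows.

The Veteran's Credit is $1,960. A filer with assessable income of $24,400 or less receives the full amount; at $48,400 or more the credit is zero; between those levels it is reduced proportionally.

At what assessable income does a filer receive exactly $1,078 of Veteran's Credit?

$1,078 is 1,078/1,960 of the full $1,960, so 882/1,960 of the $24,000 range has been used: income = $24,400 + $24,000 × 882/1,960 = $35,200.

$35,200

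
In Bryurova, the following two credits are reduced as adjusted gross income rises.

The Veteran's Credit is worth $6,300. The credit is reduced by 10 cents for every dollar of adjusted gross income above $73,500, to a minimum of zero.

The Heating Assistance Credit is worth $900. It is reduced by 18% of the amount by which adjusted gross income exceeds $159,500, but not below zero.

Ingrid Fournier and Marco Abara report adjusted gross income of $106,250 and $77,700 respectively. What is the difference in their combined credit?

$2,855

Ingrid ($106,250): Veteran's Credit: 10% of the $32,750 excess over $73,500 is $3,275; credit = $6,300 − $3,275 = $3,025. Heating Assistance Credit: $106,250 is at or below the $159,500 threshold, so the full $900 applies. total $3,025 + $900 = $3,925
Marco ($77,700): Veteran's Credit: 10% of the $4,200 excess over $73,500 is $420; credit = $6,300 − $420 = $5,880. Heating Assistance Credit: $77,700 is at or below the $159,500 threshold, so the full $900 applies. total $5,880 + $900 = $6,780
Difference: |$3,925 − $6,780| = $2,855.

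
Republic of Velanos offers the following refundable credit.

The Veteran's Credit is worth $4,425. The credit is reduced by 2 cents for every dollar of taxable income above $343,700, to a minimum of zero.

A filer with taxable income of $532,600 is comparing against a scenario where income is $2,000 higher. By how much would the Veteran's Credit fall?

At $532,600 — 2% of the $188,900 excess over $343,700 is $3,778; credit = $4,425 − $3,778 = $647.
At $534,600 — 2% of the $190,900 excess over $343,700 is $3,818; credit = $4,425 − $3,818 = $607.
Lost: $647 − $607 = $40.

$40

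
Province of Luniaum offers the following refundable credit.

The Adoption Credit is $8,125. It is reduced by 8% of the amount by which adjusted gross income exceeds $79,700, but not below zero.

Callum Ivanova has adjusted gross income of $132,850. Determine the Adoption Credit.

Adoption Credit: 8% of the $53,150 excess over $79,700 is $4,252; credit = $8,125 − $4,252 = $3,873.

$3,873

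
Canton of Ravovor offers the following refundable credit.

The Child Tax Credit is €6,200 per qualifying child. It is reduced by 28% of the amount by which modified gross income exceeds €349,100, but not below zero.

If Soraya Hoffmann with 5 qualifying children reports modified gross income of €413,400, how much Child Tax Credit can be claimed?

Child Tax Credit: base = 5 × €6,200 = €31,000. 28% of the €64,300 excess over €349,100 is €18,004; credit = €31,000 − €18,004 = €12,996.

€12,996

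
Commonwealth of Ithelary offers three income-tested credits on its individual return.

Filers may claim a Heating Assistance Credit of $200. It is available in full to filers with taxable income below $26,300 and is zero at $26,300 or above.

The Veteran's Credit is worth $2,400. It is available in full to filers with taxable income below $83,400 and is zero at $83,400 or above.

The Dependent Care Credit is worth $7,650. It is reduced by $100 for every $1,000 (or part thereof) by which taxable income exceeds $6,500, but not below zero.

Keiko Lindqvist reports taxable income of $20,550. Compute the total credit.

Heating Assistance Credit: $20,550 is below the $26,300 cutoff, so the full $200 applies.
Veteran's Credit: $20,550 is below the $83,400 cutoff, so the full $2,400 applies.
Dependent Care Credit: income exceeds $6,500 by $14,050, which is 15 full-or-partial $1,000 increments; reduction = 15 × $100 = $1,500, leaving $6,150.
Total: $200 + $2,400 + $6,150 = $8,750.

$8,750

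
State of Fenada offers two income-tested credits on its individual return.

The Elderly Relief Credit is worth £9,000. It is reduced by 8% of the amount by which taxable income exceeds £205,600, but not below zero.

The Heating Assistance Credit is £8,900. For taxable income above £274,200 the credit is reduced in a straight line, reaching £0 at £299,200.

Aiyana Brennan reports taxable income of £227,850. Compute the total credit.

£16,120

Elderly Relief Credit: 8% of the £22,250 excess over £205,600 is £1,780; credit = £9,000 − £1,780 = £7,220.
Heating Assistance Credit: £227,850 is at or below the £274,200 threshold, so the full £8,900 applies.
Total: £7,220 + £8,900 = £16,120.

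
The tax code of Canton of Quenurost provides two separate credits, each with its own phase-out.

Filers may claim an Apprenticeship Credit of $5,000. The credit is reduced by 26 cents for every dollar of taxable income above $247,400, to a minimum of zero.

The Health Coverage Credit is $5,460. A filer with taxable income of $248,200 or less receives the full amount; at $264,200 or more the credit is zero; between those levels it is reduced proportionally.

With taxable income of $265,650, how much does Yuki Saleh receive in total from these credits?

Apprenticeship Credit: 26% of the $18,250 excess over $247,400 is $4,745; credit = $5,000 − $4,745 = $255.
Health Coverage Credit: $265,650 is at or above $264,200, so the credit is $0.
Total: $255 + $0 = $255.

$255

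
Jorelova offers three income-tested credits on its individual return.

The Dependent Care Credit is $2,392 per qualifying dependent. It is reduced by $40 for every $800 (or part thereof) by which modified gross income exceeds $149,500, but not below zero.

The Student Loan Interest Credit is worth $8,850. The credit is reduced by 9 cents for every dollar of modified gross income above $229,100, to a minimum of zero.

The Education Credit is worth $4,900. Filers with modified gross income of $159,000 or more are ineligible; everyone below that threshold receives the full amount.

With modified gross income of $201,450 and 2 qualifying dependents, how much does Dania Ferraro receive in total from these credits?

Dependent Care Credit: base = 2 × $2,392 = $4,784. income exceeds $149,500 by $51,950, which is 65 full-or-partial $800 increments; reduction = 65 × $40 = $2,600, leaving $2,184.
Student Loan Interest Credit: $201,450 is at or below the $229,100 threshold, so the full $8,850 applies.
Education Credit: $201,450 meets or exceeds the $159,000 cutoff, so the credit is $0.
Total: $2,184 + $8,850 + $0 = $11,034.

$11,034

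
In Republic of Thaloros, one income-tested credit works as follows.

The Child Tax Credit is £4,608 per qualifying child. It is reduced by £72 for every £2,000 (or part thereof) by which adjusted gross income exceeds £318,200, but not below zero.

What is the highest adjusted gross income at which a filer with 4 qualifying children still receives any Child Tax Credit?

Full credit = 4 × £4,608 = £18,432.
After 255 increments the reduction is 255 × £72 = £18,360, leaving £72; one more increment wipes it out. Increment 255 ends at excess 255 × £2,000 = £510,000, so the highest qualifying income is £318,200 + £510,000 = £828,200.

£828,200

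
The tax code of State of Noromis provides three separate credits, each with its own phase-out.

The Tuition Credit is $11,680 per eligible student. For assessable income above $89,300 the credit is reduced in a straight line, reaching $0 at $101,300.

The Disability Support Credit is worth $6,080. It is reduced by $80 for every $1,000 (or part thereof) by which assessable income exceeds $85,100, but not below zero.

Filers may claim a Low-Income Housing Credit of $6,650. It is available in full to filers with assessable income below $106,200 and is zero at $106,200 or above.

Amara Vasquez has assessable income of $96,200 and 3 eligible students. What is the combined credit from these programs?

$26,662

Tuition Credit: base = 3 × $11,680 = $35,040. $96,200 is $6,900 into a $12,000 phase-out range, leaving 5,100/12,000 of the credit: $35,040 × 5,100/12,000 = $14,892.
Disability Support Credit: income exceeds $85,100 by $11,100, which is 12 full-or-partial $1,000 increments; reduction = 12 × $80 = $960, leaving $5,120.
Low-Income Housing Credit: $96,200 is below the $106,200 cutoff, so the full $6,650 applies.
Total: $14,892 + $5,120 + $6,650 = $26,662.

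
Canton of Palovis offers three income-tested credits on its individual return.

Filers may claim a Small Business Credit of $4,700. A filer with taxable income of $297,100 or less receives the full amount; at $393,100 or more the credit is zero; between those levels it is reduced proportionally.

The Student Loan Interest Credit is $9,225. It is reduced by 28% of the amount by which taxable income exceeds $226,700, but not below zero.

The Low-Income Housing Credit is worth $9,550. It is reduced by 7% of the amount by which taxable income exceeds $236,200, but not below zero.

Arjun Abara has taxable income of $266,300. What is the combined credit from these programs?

$12,143

Small Business Credit: $266,300 is at or below the $297,100 threshold, so the full $4,700 applies.
Student Loan Interest Credit: 28% of the $39,600 excess over $226,700 is $11,088 ≥ base, so the credit is $0.
Low-Income Housing Credit: 7% of the $30,100 excess over $236,200 is $2,107; credit = $9,550 − $2,107 = $7,443.
Total: $4,700 + $0 + $7,443 = $12,143.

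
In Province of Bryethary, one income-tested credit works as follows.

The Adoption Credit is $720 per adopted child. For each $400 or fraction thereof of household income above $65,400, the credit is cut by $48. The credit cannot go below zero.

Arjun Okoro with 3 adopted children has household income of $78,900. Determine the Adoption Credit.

Adoption Credit: base = 3 × $720 = $2,160. income exceeds $65,400 by $13,500, which is 34 full-or-partial $400 increments; reduction = 34 × $48 = $1,632, leaving $528.

$528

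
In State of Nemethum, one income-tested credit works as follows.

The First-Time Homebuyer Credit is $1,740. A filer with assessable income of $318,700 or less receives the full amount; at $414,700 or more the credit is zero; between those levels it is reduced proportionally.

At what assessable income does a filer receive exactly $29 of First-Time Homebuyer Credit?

$29 is 29/1,740 of the full $1,740, so 1,711/1,740 of the $96,000 range has been used: income = $318,700 + $96,000 × 1,711/1,740 = $413,100.

$413,100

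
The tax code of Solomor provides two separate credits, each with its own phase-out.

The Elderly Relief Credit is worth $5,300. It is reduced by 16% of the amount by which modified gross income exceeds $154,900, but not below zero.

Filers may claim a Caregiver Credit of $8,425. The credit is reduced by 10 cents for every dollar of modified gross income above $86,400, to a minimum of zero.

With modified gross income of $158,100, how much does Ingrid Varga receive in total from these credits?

$6,043

Elderly Relief Credit: 16% of the $3,200 excess over $154,900 is $512; credit = $5,300 − $512 = $4,788.
Caregiver Credit: 10% of the $71,700 excess over $86,400 is $7,170; credit = $8,425 − $7,170 = $1,255.
Total: $4,788 + $1,255 = $6,043.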